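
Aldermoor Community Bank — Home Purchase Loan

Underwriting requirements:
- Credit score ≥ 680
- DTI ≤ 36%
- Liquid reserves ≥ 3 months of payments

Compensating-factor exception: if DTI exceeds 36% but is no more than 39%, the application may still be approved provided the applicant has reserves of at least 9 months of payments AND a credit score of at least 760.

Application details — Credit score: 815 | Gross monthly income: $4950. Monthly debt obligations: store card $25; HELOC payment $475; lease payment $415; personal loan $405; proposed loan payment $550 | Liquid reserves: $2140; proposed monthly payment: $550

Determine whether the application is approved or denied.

Credit score 815 ≥ 680 (meets base)
Total debts = (25 + 475 + 415 + 405 + 550) = 1,870. DTI = 1,870/4,950 = 37.8% > 36% — standard DTI limit exceeded.
Liquid reserves cover 2,140/550 = 3.9 months — ≥ 3 required
DTI 37.8% is within the 36%–39% exception band; checking compensating factors.
Reserves 3.9 < 9 months; credit score 815 ≥ 760.
Override conditions not both satisfied; exception does not apply.

Denied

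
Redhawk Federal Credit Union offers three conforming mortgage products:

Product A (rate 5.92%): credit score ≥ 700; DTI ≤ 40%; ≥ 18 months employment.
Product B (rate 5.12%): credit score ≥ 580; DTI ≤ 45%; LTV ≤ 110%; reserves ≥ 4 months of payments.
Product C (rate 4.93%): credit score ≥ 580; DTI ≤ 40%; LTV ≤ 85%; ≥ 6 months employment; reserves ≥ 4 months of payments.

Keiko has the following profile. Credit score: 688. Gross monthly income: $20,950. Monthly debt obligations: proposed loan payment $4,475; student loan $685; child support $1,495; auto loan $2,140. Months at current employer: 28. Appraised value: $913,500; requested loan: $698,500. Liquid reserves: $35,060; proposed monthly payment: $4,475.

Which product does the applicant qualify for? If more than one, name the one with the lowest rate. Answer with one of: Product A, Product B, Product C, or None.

Total debts = (4,475 + 685 + 1,495 + 2,140) = 8,795; DTI = 8,795/20,950 = 42%.
LTV = 698,500/913,500 = 76.5%.
Reserves = 35,060/4,475 = 7.8 months.
Product A: score 688 < 700; DTI 42% > 40%; employment 28 ≥ 18 mo → does not qualify.
Product B: score 688 ≥ 580; DTI 42% ≤ 45%; LTV 76.5% ≤ 110%; reserves 7.8 ≥ 4 mo → qualifies.
Product C: score 688 ≥ 580; DTI 42% > 40%; LTV 76.5% ≤ 85%; employment 28 ≥ 6 mo; reserves 7.8 ≥ 4 mo → does not qualify.

Product B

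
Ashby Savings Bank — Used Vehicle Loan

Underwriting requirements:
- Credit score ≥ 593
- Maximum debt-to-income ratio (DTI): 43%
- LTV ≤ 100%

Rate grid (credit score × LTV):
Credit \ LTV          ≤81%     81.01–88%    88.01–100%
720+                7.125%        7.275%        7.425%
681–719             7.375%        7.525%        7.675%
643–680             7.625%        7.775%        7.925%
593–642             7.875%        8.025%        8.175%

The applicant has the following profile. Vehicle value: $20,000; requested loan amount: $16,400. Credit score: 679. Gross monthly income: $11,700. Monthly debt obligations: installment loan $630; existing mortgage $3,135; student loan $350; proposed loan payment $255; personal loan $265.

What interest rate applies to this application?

Credit score 679 ≥ 593; Total monthly debts = (630 + 3,135 + 350 + 255 + 265) = 4,635. DTI: 4,635 ÷ 11,700 = 39.6%, within the 43% cap
Loan-to-value = 16,400/20,000 = 82% — pass (100% max)
Row: 679 falls in 643–680. Column: 82% falls in 81.01–88%. Rate = 7.775%.

7.775%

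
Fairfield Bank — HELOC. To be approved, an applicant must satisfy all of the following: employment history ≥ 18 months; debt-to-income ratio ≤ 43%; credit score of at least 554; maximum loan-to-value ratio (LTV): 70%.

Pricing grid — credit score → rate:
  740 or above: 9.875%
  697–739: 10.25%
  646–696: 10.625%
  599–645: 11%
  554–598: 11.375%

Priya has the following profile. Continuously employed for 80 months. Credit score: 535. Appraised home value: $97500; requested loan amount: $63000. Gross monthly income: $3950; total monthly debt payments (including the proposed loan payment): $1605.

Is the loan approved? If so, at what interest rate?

Credit score 535 < 554 (below minimum)
Debt-to-income = 1,605/3,950 = 40.6% — meets 43% limit
LTV: 63,000 ÷ 97,500 = 64.6%, within 70% cap
Employment 80 ≥ 18 months
Not all requirements met → denied.

Denied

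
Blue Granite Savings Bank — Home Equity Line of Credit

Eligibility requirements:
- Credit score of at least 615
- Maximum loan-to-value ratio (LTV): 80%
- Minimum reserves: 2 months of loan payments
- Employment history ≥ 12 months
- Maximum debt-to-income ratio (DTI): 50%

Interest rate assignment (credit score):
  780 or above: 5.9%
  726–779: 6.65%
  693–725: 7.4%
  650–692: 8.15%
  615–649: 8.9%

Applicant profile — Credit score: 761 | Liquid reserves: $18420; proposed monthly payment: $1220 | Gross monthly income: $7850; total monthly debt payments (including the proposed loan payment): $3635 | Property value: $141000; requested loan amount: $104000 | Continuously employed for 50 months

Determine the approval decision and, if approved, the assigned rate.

Credit score 761 ≥ 615 (meets minimum)
DTI = 3,635/7,850 = 46.3% ≤ 50%
Employment 50 ≥ 12 months
Reserves: 18,420 ÷ 1,220 = 15.1 months (meets 2-month minimum)
LTV = 104,000/141,000 = 73.8% ≤ 80%
All requirements met. Score 761 falls in the 726–779 tier → 6.65%.

Approved at 6.65%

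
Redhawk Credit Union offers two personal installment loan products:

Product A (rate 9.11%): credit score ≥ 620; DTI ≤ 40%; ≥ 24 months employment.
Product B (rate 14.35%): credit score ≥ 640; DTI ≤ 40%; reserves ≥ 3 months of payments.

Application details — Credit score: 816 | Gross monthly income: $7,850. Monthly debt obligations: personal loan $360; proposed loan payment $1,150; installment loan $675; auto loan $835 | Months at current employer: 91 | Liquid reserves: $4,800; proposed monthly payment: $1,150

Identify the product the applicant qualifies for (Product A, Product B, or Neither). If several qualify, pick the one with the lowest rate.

Total debts = (360 + 1,150 + 675 + 835) = 3,020; DTI = 3,020/7,850 = 38.5%.
Reserves = 4,800/1,150 = 4.2 months.
Product A: score 816 ≥ 620; DTI 38.5% ≤ 40%; employment 91 ≥ 24 mo → qualifies.
Product B: score 816 ≥ 640; DTI 38.5% ≤ 40%; reserves 4.2 ≥ 3 mo → qualifies.
Qualifying: Product A, Product B. Lowest rate is 9.11% → Product A.

Product A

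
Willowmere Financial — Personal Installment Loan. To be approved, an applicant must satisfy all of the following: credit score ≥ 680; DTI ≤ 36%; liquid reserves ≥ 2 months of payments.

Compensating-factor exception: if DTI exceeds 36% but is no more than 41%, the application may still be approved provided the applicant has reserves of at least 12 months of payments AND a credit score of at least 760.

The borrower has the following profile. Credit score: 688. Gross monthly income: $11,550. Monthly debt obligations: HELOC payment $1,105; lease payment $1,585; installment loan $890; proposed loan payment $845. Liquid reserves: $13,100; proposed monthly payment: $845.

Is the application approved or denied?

Credit score 688 ≥ 680 (meets base)
Total debts = (1,105 + 1,585 + 890 + 845) = 4,425. DTI: 4,425 ÷ 11,550 = 38.3%, over the 36% base limit.
Liquid reserves cover 13,100/845 = 15.5 months — ≥ 2 required
38.3% falls in the override range (36%–41%), so the compensating-factor test applies.
Reserves 15.5 ≥ 12 months; credit score 688 < 760.
Compensating-factor requirement not fully met.

Denied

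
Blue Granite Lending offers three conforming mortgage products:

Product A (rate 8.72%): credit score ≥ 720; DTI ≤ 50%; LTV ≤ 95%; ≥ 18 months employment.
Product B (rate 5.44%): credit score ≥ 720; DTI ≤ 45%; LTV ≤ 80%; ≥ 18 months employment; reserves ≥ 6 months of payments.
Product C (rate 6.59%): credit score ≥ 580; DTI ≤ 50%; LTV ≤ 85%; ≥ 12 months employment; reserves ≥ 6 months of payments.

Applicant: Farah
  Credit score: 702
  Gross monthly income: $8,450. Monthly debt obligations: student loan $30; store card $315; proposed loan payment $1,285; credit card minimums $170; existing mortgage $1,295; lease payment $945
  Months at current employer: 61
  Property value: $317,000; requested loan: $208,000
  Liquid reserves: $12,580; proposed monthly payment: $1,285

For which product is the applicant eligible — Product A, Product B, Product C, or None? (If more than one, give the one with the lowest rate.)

Total debts = (30 + 315 + 1,285 + 170 + 1,295 + 945) = 4,040; DTI = 4,040/8,450 = 47.8%.
LTV = 208,000/317,000 = 65.6%.
Reserves = 12,580/1,285 = 9.8 months.
Product A: score 702 < 720; DTI 47.8% ≤ 50%; LTV 65.6% ≤ 95%; employment 61 ≥ 18 mo → does not qualify.
Product B: score 702 < 720; DTI 47.8% > 45%; LTV 65.6% ≤ 80%; employment 61 ≥ 18 mo; reserves 9.8 ≥ 6 mo → does not qualify.
Product C: score 702 ≥ 580; DTI 47.8% ≤ 50%; LTV 65.6% ≤ 85%; employment 61 ≥ 12 mo; reserves 9.8 ≥ 6 mo → qualifies.

Product C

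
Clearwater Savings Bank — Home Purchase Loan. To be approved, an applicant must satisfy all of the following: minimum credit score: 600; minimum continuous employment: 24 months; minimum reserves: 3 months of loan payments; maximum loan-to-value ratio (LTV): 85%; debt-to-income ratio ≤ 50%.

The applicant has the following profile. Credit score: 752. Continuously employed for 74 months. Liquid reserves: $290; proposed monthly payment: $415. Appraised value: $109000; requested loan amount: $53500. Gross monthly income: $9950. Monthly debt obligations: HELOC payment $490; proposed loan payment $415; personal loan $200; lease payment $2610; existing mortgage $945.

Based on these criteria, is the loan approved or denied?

Credit score 752 ≥ 600 (meets)
Employment 74 ≥ 24 months
Reserves: 290 ÷ 415 = 0.7 months (below 3-month minimum)
LTV = 53,500/109,000 = 49.1% ≤ 85%
Total monthly debts = (490 + 415 + 200 + 2,610 + 945) = 4,660. DTI: 4,660 ÷ 9,950 = 46.8%, within the 50% cap
Fails on reserves.

Denied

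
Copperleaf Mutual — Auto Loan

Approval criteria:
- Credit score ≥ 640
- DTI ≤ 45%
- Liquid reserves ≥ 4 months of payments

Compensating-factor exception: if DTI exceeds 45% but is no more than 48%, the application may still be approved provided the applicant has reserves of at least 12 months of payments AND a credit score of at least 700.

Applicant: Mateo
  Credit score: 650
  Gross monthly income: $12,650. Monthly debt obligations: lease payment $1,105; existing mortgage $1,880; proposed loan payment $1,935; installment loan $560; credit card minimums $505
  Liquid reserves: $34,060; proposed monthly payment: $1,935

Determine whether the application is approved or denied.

Credit score 650 ≥ 640 (meets base)
Total debts = (1,105 + 1,880 + 1,935 + 560 + 505) = 5,985. DTI: 5,985 ÷ 12,650 = 47.3%, over the 45% base limit.
Reserves = 34,060/1,935 = 17.6 months ≥ 4
DTI 47.3% is within the 45%–48% exception band; checking compensating factors.
Reserves 17.6 ≥ 12 months; credit score 650 < 700.
Override conditions not both satisfied; exception does not apply.

Denied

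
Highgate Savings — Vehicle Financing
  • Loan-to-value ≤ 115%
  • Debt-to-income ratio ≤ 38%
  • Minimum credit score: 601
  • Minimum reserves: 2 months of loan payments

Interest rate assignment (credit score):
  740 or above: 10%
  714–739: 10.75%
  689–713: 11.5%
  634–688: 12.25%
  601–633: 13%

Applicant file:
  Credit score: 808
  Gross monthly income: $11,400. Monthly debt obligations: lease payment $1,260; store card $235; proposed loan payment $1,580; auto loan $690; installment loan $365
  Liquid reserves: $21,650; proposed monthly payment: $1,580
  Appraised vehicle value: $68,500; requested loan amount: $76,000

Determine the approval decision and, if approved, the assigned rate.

Credit score 808 ≥ 601 (meets minimum)
Loan-to-value = 76,000/68,500 = 110.9% — pass (115% max)
Total monthly debts = (1,260 + 235 + 1,580 + 690 + 365) = 4,130. Debt-to-income = 4,130/11,400 = 36.2% — meets 38% limit
Liquid reserves cover 21,650/1,580 = 13.7 months — ≥ 2 required
All requirements met. Score 808 falls in the 740 or above tier → 10%.

Approved at 10%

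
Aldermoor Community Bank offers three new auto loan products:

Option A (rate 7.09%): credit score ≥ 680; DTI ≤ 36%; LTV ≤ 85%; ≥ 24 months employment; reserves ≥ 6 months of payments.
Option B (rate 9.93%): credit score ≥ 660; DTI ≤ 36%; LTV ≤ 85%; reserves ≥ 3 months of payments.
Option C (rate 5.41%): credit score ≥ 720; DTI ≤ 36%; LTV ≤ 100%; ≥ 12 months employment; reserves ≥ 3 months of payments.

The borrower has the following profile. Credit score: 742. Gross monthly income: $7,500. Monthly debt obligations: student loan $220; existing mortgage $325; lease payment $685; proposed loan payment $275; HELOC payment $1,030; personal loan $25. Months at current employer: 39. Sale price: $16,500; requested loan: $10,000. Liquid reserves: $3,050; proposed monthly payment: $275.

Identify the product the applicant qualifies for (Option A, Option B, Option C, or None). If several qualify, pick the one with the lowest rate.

Option C

Total debts = (220 + 325 + 685 + 275 + 1,030 + 25) = 2,560; DTI = 2,560/7,500 = 34.1%.
LTV = 10,000/16,500 = 60.6%.
Reserves = 3,050/275 = 11.1 months.
Option A: score 742 ≥ 680; DTI 34.1% ≤ 36%; LTV 60.6% ≤ 85%; employment 39 ≥ 24 mo; reserves 11.1 ≥ 6 mo → qualifies.
Option B: score 742 ≥ 660; DTI 34.1% ≤ 36%; LTV 60.6% ≤ 85%; reserves 11.1 ≥ 3 mo → qualifies.
Option C: score 742 ≥ 720; DTI 34.1% ≤ 36%; LTV 60.6% ≤ 100%; employment 39 ≥ 12 mo; reserves 11.1 ≥ 3 mo → qualifies.
Qualifying: Option A, Option B, Option C. Lowest rate is 5.41% → Option C.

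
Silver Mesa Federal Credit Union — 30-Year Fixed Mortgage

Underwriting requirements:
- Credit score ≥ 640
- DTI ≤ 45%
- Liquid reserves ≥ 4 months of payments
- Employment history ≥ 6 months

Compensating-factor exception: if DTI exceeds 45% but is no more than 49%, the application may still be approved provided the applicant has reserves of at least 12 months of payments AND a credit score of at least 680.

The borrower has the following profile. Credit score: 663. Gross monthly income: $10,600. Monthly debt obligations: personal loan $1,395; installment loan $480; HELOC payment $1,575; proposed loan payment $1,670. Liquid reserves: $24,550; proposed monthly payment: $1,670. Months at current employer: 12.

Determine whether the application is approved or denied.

Credit score 663 ≥ 640 (meets base)
Total debts = (1,395 + 480 + 1,575 + 1,670) = 5,120. DTI = 5,120/10,600 = 48.3% > 45% — standard DTI limit exceeded.
Reserves = 24,550/1,670 = 14.7 months ≥ 4
Employment 12 ≥ 6 months
DTI 48.3% is within the 45%–49% exception band; checking compensating factors.
Reserves 14.7 ≥ 12 months; credit score 663 < 680.
Compensating-factor requirement not fully met.

Denied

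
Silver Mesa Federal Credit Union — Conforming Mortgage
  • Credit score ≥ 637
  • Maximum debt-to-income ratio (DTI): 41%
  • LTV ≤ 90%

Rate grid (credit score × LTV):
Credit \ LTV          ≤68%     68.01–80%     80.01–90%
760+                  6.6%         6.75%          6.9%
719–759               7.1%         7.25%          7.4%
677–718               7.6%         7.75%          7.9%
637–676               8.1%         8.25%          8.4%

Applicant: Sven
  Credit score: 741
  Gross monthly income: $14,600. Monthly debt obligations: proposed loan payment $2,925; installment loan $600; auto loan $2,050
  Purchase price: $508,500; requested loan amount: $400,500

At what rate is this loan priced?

7.25%

Credit score 741 ≥ 637; Total monthly debts = (2,925 + 600 + 2,050) = 5,575. DTI: 5,575 ÷ 14,600 = 38.2%, within the 41% cap
LTV: 400,500 ÷ 508,500 = 78.8%, within 90% cap
Row: 741 falls in 719–759. Column: 78.8% falls in 68.01–80%. Rate = 7.25%.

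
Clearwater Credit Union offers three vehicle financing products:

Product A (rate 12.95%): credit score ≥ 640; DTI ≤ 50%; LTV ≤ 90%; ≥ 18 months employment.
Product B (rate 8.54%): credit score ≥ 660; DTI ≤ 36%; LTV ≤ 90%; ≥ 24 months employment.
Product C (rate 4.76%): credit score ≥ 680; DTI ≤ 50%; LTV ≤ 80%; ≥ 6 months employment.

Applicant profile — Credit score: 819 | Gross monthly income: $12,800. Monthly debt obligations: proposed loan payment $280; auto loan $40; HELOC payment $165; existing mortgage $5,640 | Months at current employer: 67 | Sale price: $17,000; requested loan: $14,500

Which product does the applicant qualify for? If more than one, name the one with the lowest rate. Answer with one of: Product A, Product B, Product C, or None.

Product A

Total debts = (280 + 40 + 165 + 5,640) = 6,125; DTI = 6,125/12,800 = 47.9%.
LTV = 14,500/17,000 = 85.3%.
Product A: score 819 ≥ 640; DTI 47.9% ≤ 50%; LTV 85.3% ≤ 90%; employment 67 ≥ 18 mo → qualifies.
Product B: score 819 ≥ 660; DTI 47.9% > 36%; LTV 85.3% ≤ 90%; employment 67 ≥ 24 mo → does not qualify.
Product C: score 819 ≥ 680; DTI 47.9% ≤ 50%; LTV 85.3% > 80%; employment 67 ≥ 6 mo → does not qualify.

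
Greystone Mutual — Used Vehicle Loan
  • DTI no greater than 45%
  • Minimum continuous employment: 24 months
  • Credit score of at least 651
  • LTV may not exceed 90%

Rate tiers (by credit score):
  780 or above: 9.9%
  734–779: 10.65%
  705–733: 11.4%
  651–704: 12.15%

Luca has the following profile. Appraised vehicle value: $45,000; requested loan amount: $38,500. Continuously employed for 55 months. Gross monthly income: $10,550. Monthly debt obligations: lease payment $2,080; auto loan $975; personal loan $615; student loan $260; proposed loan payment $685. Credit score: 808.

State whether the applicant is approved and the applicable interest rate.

Approved at 9.9%

Credit score 808 ≥ 651 (meets minimum)
Employment 55 ≥ 24 months
LTV = 38,500/45,000 = 85.6% ≤ 90%
Total monthly debts = (2,080 + 975 + 615 + 260 + 685) = 4,615. DTI: 4,615 ÷ 10,550 = 43.7%, within the 45% cap
All requirements met. Score 808 falls in the 780 or above tier → 9.9%.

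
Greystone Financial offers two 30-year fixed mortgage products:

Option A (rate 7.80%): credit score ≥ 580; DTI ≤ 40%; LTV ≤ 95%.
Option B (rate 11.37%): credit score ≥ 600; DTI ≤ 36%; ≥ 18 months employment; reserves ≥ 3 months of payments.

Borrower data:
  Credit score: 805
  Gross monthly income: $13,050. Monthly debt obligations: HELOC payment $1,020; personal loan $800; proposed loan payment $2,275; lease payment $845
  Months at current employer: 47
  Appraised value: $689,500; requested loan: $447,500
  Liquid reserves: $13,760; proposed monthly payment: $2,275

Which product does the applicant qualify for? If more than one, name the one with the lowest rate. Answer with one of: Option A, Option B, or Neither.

Total debts = (1,020 + 800 + 2,275 + 845) = 4,940; DTI = 4,940/13,050 = 37.9%.
LTV = 447,500/689,500 = 64.9%.
Reserves = 13,760/2,275 = 6.0 months.
Option A: score 805 ≥ 580; DTI 37.9% ≤ 40%; LTV 64.9% ≤ 95% → qualifies.
Option B: score 805 ≥ 600; DTI 37.9% > 36%; employment 47 ≥ 18 mo; reserves 6.0 ≥ 3 mo → does not qualify.

Option A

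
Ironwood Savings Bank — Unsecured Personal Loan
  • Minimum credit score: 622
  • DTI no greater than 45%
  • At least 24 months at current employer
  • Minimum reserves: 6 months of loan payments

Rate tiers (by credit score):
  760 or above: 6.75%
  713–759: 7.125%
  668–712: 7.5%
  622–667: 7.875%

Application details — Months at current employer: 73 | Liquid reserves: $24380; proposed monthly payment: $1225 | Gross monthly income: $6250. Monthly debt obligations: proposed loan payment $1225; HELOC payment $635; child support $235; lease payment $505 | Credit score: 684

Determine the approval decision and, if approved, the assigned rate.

Credit score 684 ≥ 622 (meets minimum)
Total monthly debts = (1,225 + 635 + 235 + 505) = 2,600. Debt-to-income = 2,600/6,250 = 41.6% — meets 45% limit
Employment 73 ≥ 24 months
Liquid reserves cover 24,380/1,225 = 19.9 months — ≥ 6 required
All requirements met. Score 684 falls in the 668–712 tier → 7.5%.

Approved at 7.5%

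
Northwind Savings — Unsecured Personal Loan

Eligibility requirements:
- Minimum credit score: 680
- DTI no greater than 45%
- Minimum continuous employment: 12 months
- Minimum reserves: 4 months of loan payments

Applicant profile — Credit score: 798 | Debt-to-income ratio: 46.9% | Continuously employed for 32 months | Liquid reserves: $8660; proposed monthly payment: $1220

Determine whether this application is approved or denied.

Denied

Credit score 798 ≥ 680 (meets)
Debt-to-income 46.9% vs 45% cap — fail
Employment 32 ≥ 12 months
Liquid reserves cover 8,660/1,220 = 7.1 months — ≥ 4 required
Fails on DTI.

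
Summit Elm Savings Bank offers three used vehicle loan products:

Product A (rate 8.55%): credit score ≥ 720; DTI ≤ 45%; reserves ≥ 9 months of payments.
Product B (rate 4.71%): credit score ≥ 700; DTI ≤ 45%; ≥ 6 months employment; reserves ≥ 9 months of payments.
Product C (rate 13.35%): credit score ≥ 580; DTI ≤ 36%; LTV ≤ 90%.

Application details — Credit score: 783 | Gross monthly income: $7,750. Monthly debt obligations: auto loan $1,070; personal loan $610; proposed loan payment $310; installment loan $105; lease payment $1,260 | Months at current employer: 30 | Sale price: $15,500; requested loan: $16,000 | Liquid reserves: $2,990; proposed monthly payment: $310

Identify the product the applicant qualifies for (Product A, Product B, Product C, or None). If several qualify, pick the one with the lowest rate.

Product B

Total debts = (1,070 + 610 + 310 + 105 + 1,260) = 3,355; DTI = 3,355/7,750 = 43.3%.
LTV = 16,000/15,500 = 103.2%.
Reserves = 2,990/310 = 9.6 months.
Product A: score 783 ≥ 720; DTI 43.3% ≤ 45%; reserves 9.6 ≥ 9 mo → qualifies.
Product B: score 783 ≥ 700; DTI 43.3% ≤ 45%; employment 30 ≥ 6 mo; reserves 9.6 ≥ 9 mo → qualifies.
Product C: score 783 ≥ 580; DTI 43.3% > 36%; LTV 103.2% > 90% → does not qualify.
Qualifying: Product A, Product B. Lowest rate is 4.71% → Product B.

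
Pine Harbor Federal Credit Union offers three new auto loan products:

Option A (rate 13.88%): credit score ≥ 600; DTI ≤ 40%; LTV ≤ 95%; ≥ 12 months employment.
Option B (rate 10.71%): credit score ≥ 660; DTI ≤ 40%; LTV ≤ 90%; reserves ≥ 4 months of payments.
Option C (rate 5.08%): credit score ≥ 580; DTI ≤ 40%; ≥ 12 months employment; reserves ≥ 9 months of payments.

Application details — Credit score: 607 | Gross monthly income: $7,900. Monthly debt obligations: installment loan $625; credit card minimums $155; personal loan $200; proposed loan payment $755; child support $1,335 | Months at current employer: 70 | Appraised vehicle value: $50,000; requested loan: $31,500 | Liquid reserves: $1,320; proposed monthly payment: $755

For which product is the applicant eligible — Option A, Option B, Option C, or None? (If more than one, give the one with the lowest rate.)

Total debts = (625 + 155 + 200 + 755 + 1,335) = 3,070; DTI = 3,070/7,900 = 38.9%.
LTV = 31,500/50,000 = 63%.
Reserves = 1,320/755 = 1.7 months.
Option A: score 607 ≥ 600; DTI 38.9% ≤ 40%; LTV 63% ≤ 95%; employment 70 ≥ 12 mo → qualifies.
Option B: score 607 < 660; DTI 38.9% ≤ 40%; LTV 63% ≤ 90%; reserves 1.7 < 4 mo → does not qualify.
Option C: score 607 ≥ 580; DTI 38.9% ≤ 40%; employment 70 ≥ 12 mo; reserves 1.7 < 9 mo → does not qualify.

Option A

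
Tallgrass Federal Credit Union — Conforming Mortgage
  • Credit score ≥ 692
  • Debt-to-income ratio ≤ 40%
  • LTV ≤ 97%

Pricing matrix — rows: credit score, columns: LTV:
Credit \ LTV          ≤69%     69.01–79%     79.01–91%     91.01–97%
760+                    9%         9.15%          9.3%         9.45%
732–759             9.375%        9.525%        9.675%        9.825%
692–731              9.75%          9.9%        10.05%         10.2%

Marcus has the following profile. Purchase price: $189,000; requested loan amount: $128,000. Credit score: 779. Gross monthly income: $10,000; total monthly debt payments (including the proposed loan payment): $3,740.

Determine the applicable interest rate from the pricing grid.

Credit score 779 ≥ 692; DTI = 3,740/10,000 = 37.4% ≤ 40%
LTV = 128,000/189,000 = 67.7% ≤ 97%
Credit 779 → row 760+; LTV 67.7% → column ≤69%. Grid cell → 9%.

9%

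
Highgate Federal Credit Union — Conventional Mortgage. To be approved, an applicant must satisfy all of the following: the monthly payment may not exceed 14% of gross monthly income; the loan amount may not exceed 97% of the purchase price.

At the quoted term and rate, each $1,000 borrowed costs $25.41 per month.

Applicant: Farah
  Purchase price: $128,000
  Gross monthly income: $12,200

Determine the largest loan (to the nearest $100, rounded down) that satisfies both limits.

Payment cap: 14% × $12,200 = $1,708/month.
At $25.41 per $1,000, that supports 1,708/25.41 × 1,000 ≈ $67,217 → $67,200.
LTV cap: 97% × $128,000 = $124,160 → $124,100.
Binding constraint: payment-to-income.

$67,200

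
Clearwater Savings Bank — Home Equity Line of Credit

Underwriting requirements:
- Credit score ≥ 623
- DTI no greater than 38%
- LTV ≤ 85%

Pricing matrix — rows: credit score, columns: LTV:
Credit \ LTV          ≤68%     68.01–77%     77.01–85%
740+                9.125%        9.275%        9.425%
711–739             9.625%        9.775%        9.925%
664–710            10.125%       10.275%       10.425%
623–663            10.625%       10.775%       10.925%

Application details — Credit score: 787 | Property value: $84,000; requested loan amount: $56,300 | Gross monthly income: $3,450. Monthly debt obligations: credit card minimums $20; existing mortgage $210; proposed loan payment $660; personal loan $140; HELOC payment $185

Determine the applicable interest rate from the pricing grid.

9.125%

Credit score 787 ≥ 623; Total monthly debts = (20 + 210 + 660 + 140 + 185) = 1,215. DTI = 1,215/3,450 = 35.2% ≤ 38%
LTV = 56,300/84,000 = 67% ≤ 85%
Row: 787 falls in 740+. Column: 67% falls in ≤68%. Rate = 9.125%.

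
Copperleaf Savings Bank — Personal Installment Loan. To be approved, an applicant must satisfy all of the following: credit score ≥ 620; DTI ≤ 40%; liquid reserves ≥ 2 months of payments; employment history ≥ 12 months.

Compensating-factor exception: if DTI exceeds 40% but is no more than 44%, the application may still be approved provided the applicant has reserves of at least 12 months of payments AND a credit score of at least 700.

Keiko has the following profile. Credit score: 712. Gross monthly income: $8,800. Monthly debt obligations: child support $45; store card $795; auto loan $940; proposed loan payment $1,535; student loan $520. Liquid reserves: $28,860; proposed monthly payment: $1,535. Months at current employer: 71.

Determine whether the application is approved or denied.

Approved

Credit score 712 ≥ 620 (meets base)
Total debts = (45 + 795 + 940 + 1,535 + 520) = 3,835. DTI = 3,835/8,800 = 43.6% > 40% — standard DTI limit exceeded.
Reserves = 28,860/1,535 = 18.8 months ≥ 2
Employment 71 ≥ 12 months
43.6% falls in the override range (40%–44%), so the compensating-factor test applies.
Override check — reserves: 18.8 mo (ok); score: 712 (ok).
Both compensating conditions met → exception applies.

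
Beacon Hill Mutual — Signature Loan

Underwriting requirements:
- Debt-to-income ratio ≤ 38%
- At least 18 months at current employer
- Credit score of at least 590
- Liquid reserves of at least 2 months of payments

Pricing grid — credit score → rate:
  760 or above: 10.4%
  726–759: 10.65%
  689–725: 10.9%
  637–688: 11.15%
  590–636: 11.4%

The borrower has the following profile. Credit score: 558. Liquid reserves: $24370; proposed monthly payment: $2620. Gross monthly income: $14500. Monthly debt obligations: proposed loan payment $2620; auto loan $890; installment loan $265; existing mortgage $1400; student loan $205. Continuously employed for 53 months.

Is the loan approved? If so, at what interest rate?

Denied

Credit score 558 < 590 (below minimum)
Total monthly debts = (2,620 + 890 + 265 + 1,400 + 205) = 5,380. DTI: 5,380 ÷ 14,500 = 37.1%, within the 38% cap
Employment 53 ≥ 18 months
Reserves = 24,370/2,620 = 9.3 months ≥ 2
Not all requirements met → denied.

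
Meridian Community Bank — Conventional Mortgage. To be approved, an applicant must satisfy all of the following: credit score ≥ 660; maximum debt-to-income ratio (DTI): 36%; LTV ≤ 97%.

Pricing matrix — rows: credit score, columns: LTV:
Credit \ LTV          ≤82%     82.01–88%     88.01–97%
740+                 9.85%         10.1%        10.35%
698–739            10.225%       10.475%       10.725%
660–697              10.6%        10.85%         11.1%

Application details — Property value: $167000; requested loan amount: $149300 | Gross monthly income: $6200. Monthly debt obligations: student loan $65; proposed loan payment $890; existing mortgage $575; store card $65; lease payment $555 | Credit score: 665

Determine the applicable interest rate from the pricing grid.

11.1%

Credit score 665 ≥ 660; Total monthly debts = (65 + 890 + 575 + 65 + 555) = 2,150. DTI = 2,150/6,200 = 34.7% ≤ 36%
LTV = 149,300/167,000 = 89.4% ≤ 97%
Row: 665 falls in 660–697. Column: 89.4% falls in 88.01–97%. Rate = 11.1%.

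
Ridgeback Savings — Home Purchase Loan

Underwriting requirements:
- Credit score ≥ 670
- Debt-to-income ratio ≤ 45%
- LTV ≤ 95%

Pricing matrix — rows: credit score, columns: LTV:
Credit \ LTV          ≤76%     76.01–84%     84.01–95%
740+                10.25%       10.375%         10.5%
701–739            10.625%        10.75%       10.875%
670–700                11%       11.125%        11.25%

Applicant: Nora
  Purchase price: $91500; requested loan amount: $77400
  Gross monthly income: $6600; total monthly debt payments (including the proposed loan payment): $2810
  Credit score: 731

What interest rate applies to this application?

10.875%

Credit score 731 ≥ 670; Debt-to-income = 2,810/6,600 = 42.6% — meets 45% limit
LTV = 77,400/91,500 = 84.6% ≤ 95%
Credit 731 → row 701–739; LTV 84.6% → column 84.01–95%. Grid cell → 10.875%.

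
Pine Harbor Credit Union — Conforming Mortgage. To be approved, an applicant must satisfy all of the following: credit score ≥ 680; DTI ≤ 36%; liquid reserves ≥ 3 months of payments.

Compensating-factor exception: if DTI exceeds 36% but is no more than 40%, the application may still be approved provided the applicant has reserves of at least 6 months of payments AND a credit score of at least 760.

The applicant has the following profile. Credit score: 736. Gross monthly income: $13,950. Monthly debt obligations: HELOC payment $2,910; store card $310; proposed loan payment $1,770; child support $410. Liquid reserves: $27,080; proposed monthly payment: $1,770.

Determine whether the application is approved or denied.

Denied

Credit score 736 ≥ 680 (meets base)
Total debts = (2,910 + 310 + 1,770 + 410) = 5,400. DTI: 5,400 ÷ 13,950 = 38.7%, over the 36% base limit.
Reserves: 27,080 ÷ 1,770 = 15.3 months (meets 3-month minimum)
DTI 38.7% is within the 36%–40% exception band; checking compensating factors.
Reserves 15.3 ≥ 6 months; credit score 736 < 760.
Compensating-factor requirement not fully met.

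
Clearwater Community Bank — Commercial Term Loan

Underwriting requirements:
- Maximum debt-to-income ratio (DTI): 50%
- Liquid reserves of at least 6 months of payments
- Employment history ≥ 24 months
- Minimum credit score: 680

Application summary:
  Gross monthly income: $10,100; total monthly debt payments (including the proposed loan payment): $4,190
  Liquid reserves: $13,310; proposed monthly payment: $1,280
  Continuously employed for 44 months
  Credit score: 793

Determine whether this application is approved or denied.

Approved

Debt-to-income = 4,190/10,100 = 41.5% — meets 50% limit
Liquid reserves cover 13,310/1,280 = 10.4 months — ≥ 6 required
Employment 44 ≥ 24 months
Credit score 793 ≥ 680 (meets)
All criteria satisfied.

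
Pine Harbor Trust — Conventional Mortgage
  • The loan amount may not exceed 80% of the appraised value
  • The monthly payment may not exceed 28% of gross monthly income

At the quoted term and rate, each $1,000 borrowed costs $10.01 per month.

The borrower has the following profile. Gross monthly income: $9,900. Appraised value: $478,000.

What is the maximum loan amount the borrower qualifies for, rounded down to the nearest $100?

$276,900

Payment cap: 28% × $9,900 = $2,772/month.
At $10.01 per $1,000, that supports 2,772/10.01 × 1,000 ≈ $276,923 → $276,900.
LTV cap: 80% × $478,000 = $382,400 → $382,400.
Binding constraint: payment-to-income.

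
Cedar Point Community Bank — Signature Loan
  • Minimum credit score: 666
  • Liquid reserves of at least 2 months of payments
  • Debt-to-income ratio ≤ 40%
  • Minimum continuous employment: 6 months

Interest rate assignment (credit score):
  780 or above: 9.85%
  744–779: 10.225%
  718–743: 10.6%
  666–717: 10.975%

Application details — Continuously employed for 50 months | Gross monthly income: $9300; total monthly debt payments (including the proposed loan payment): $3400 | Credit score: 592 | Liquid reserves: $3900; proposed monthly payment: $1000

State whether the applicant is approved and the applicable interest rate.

Denied

Credit score 592 < 666 (below minimum)
DTI: 3,400 ÷ 9,300 = 36.6%, within the 40% cap
Liquid reserves cover 3,900/1,000 = 3.9 months — ≥ 2 required
Employment 50 ≥ 6 months
Not all requirements met → denied.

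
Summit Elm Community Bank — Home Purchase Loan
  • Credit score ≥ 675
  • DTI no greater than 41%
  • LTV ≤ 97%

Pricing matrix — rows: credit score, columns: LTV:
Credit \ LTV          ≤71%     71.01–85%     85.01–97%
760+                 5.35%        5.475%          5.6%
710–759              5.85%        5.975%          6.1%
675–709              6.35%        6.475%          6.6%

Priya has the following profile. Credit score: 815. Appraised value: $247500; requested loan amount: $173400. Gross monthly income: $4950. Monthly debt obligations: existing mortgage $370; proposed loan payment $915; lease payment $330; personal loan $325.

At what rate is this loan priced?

5.35%

Credit score 815 ≥ 675; Total monthly debts = (370 + 915 + 330 + 325) = 1,940. Debt-to-income = 1,940/4,950 = 39.2% — meets 41% limit
LTV: 173,400 ÷ 247,500 = 70.1%, within 97% cap
Credit 815 → row 760+; LTV 70.1% → column ≤71%. Grid cell → 5.35%.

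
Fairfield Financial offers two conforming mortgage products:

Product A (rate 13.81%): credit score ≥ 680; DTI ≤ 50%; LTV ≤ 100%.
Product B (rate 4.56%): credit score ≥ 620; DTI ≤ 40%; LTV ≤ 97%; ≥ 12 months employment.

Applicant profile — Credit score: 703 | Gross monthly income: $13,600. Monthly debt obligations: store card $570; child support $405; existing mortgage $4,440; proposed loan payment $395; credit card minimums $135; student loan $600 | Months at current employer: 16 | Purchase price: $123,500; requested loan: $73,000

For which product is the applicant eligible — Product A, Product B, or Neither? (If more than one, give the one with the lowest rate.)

Total debts = (570 + 405 + 4,440 + 395 + 135 + 600) = 6,545; DTI = 6,545/13,600 = 48.1%.
LTV = 73,000/123,500 = 59.1%.
Product A: score 703 ≥ 680; DTI 48.1% ≤ 50%; LTV 59.1% ≤ 100% → qualifies.
Product B: score 703 ≥ 620; DTI 48.1% > 40%; LTV 59.1% ≤ 97%; employment 16 ≥ 12 mo → does not qualify.

Product A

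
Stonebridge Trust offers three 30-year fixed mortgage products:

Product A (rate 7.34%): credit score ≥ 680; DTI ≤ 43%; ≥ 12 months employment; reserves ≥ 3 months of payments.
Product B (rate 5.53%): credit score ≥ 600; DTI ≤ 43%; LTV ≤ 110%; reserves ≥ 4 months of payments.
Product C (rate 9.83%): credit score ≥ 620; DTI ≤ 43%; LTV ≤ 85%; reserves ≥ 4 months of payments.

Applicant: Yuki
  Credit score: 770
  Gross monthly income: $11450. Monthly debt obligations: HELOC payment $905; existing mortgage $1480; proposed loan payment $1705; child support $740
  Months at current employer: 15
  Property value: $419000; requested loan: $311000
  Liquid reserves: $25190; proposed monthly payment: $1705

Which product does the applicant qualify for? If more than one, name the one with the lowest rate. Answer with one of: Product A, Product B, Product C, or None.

Product B

Total debts = (905 + 1,480 + 1,705 + 740) = 4,830; DTI = 4,830/11,450 = 42.2%.
LTV = 311,000/419,000 = 74.2%.
Reserves = 25,190/1,705 = 14.8 months.
Product A: score 770 ≥ 680; DTI 42.2% ≤ 43%; employment 15 ≥ 12 mo; reserves 14.8 ≥ 3 mo → qualifies.
Product B: score 770 ≥ 600; DTI 42.2% ≤ 43%; LTV 74.2% ≤ 110%; reserves 14.8 ≥ 4 mo → qualifies.
Product C: score 770 ≥ 620; DTI 42.2% ≤ 43%; LTV 74.2% ≤ 85%; reserves 14.8 ≥ 4 mo → qualifies.
Qualifying: Product A, Product B, Product C. Lowest rate is 5.53% → Product B.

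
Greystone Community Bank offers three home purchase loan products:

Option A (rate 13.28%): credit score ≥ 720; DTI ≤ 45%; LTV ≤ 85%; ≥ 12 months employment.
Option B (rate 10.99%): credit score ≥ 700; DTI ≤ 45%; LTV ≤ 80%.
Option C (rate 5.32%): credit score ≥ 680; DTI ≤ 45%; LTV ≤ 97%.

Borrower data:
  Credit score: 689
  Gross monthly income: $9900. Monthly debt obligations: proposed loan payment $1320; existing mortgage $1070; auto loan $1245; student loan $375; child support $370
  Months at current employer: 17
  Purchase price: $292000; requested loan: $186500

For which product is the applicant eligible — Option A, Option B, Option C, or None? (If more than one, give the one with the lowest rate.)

Option C

Total debts = (1,320 + 1,070 + 1,245 + 375 + 370) = 4,380; DTI = 4,380/9,900 = 44.2%.
LTV = 186,500/292,000 = 63.9%.
Option A: score 689 < 720; DTI 44.2% ≤ 45%; LTV 63.9% ≤ 85%; employment 17 ≥ 12 mo → does not qualify.
Option B: score 689 < 700; DTI 44.2% ≤ 45%; LTV 63.9% ≤ 80% → does not qualify.
Option C: score 689 ≥ 680; DTI 44.2% ≤ 45%; LTV 63.9% ≤ 97% → qualifies.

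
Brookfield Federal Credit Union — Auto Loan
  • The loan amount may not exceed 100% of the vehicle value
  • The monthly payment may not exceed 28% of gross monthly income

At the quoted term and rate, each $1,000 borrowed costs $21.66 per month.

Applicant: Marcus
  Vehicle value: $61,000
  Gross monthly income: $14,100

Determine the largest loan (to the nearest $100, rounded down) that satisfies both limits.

Payment cap: 28% × $14,100 = $3,948/month.
At $21.66 per $1,000, that supports 3,948/21.66 × 1,000 ≈ $182,271 → $182,200.
LTV cap: 100% × $61,000 = $61,000 → $61,000.
Binding constraint: loan-to-value.

$61,000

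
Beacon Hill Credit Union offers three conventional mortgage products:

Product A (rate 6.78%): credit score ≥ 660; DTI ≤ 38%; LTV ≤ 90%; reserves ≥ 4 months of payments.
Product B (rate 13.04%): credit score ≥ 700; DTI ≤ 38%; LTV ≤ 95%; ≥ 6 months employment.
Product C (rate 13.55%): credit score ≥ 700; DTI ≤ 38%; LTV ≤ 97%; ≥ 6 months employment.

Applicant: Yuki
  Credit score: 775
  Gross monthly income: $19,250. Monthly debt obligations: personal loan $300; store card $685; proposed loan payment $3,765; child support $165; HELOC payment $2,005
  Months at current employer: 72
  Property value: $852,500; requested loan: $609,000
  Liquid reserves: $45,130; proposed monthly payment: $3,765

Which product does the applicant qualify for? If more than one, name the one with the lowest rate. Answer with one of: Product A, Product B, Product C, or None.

Total debts = (300 + 685 + 3,765 + 165 + 2,005) = 6,920; DTI = 6,920/19,250 = 35.9%.
LTV = 609,000/852,500 = 71.4%.
Reserves = 45,130/3,765 = 12.0 months.
Product A: score 775 ≥ 660; DTI 35.9% ≤ 38%; LTV 71.4% ≤ 90%; reserves 12.0 ≥ 4 mo → qualifies.
Product B: score 775 ≥ 700; DTI 35.9% ≤ 38%; LTV 71.4% ≤ 95%; employment 72 ≥ 6 mo → qualifies.
Product C: score 775 ≥ 700; DTI 35.9% ≤ 38%; LTV 71.4% ≤ 97%; employment 72 ≥ 6 mo → qualifies.
Qualifying: Product A, Product B, Product C. Lowest rate is 6.78% → Product A.

Product A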